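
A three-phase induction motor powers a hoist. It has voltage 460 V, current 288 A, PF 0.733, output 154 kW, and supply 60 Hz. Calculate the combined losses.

14.2 kW

P_in = √3·V·I·cosφ = 1.732×460×288×0.733 = 168191 W
P_out = 154000 W
Losses = P_in − P_out = 168191 − 154000 = 14191 W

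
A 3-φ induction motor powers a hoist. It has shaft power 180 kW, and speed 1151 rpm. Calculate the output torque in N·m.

ω = 2π × 1151/60 = 120.5 rad/s
τ = P/ω = 180000/120.5 = 1490 N·m

1490 N·m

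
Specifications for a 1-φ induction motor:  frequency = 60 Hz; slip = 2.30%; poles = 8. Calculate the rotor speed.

879 rpm

n_s = 120f/p = 120×60/8 = 900 rpm
n = n_s(1 − s) = 900 × (1 − 0.023) = 879 rpm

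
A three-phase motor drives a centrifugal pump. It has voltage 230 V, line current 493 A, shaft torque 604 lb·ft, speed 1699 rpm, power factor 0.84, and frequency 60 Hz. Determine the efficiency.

88.3 %

τ = 604 lb·ft × 1.356 = 819 N·m
ω = 2π × 1699/60 = 177.9 rad/s; P_out = τω = 819 × 177.9 = 145700 W
P_in = √3·V_L·I_L·cosφ = 1.732 × 230 × 493 × 0.84 = 164969 W
η = P_out / P_in = 145700 / 164969 = 0.883 = 88.3%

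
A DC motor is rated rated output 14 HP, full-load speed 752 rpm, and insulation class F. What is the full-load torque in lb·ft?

P_out = 14 × 746 = 10444 W
ω = 2π × 752/60 = 78.75 rad/s
τ = P_out/ω = 10444/78.75 = 132.6 N·m
In lb·ft: 132.6/1.356 = 97.8 lb·ft

97.8 lb·ft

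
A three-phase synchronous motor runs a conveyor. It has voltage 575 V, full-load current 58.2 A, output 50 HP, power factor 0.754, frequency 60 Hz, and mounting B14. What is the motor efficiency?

P_out = 50 × 746 = 37300 W
P_in = √3·V_L·I_L·cosφ = 1.732 × 575 × 58.2 × 0.754 = 43703 W
η = P_out / P_in = 37300 / 43703 = 0.853 = 85.3%

85.3 %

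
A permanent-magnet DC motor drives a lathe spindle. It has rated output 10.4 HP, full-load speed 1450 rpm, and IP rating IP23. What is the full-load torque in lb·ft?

37.7 lb·ft

P_out = 10.4 × 746 = 7758 W
ω = 2π × 1450/60 = 151.8 rad/s
τ = P_out/ω = 7758/151.8 = 51.11 N·m
In lb·ft: 51.11/1.356 = 37.7 lb·ft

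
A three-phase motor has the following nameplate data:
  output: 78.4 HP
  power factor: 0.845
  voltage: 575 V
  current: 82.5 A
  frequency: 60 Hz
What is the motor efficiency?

P_out = 78.4 × 746 = 58486 W
P_in = √3·V_L·I_L·cosφ = 1.732 × 575 × 82.5 × 0.845 = 69427 W
η = P_out / P_in = 58486 / 69427 = 0.842 = 84.2%

84.2 %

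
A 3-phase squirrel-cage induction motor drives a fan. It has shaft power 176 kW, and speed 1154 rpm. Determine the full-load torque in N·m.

ω = 2π × 1154/60 = 120.8 rad/s
τ = P/ω = 176000/120.8 = 1460 N·m

1460 N·m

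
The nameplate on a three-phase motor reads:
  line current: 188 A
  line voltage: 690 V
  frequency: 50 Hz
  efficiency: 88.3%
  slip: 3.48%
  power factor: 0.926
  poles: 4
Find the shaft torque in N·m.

P_in = √3·V·I·cosφ = 1.732 × 690 × 188 × 0.926 = 208049 W
P_out = η·P_in = 0.883 × 208049 = 183707 W
n_s = 120×50/4 = 1500 rpm; n = 1500×(1−0.0348) = 1448 rpm
ω = 2π×1448/60 = 151.6 rad/s
τ = P_out/ω = 183707/151.6 = 1210 N·m

1210 N·m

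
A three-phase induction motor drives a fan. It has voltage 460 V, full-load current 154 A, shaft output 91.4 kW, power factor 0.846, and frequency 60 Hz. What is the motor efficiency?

88.1 %

P_out = 91.4 kW = 91400 W
P_in = √3·V_L·I_L·cosφ = 1.732 × 460 × 154 × 0.846 = 103800 W
η = P_out / P_in = 91400 / 103800 = 0.881 = 88.1%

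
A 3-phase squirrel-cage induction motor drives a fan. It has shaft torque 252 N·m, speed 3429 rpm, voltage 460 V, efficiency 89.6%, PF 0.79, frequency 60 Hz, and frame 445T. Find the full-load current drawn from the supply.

ω = 2π×3429/60 = 359.1 rad/s; P_out = τω = 252 × 359.1 = 90493 W
P_in = P_out / η = 90493 / 0.896 = 100997 W
I_L = P_in / (√3·V_L·cosφ) = 100997 / (1.732 × 460 × 0.79) = 160 A

160 A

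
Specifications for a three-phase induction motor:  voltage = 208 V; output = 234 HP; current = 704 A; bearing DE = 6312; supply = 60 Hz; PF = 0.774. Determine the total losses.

21.7 kW

P_in = √3·V·I·cosφ = 1.732×208×704×0.774 = 196302 W
P_out = 234×746 = 174564 W
Losses = P_in − P_out = 196302 − 174564 = 21738 W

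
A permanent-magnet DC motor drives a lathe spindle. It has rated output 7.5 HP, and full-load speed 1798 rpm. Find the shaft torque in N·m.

29.7 N·m

P_out = 7.5 × 746 = 5595 W
ω = 2π × 1798/60 = 188.3 rad/s
τ = P_out/ω = 5595/188.3 = 29.7 N·m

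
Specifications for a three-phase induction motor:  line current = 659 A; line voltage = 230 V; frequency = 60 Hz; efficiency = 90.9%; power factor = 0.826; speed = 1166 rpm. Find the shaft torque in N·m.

1610 N·m

P_in = √3·V·I·cosφ = 1.732 × 230 × 659 × 0.826 = 216841 W
P_out = η·P_in = 0.909 × 216841 = 197108 W
n = 1166 rpm
ω = 2π×1166/60 = 122.1 rad/s
τ = P_out/ω = 197108/122.1 = 1610 N·m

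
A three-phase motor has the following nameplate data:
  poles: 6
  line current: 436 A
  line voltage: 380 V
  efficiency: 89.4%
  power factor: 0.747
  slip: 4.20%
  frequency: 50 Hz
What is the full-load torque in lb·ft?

P_in = √3·V·I·cosφ = 1.732 × 380 × 436 × 0.747 = 214357 W
P_out = η·P_in = 0.894 × 214357 = 191635 W
n_s = 120×50/6 = 1000 rpm; n = 1000×(1−0.042) = 958 rpm
ω = 2π×958/60 = 100.3 rad/s
τ = P_out/ω = 191635/100.3 = 1911 N·m
In lb·ft: 1911/1.356 = 1410 lb·ft

1410 lb·ft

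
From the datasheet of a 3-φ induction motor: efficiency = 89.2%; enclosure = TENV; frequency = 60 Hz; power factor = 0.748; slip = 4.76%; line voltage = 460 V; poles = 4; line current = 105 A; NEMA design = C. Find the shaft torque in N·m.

P_in = √3·V·I·cosφ = 1.732 × 460 × 105 × 0.748 = 62574 W
P_out = η·P_in = 0.892 × 62574 = 55816 W
n_s = 120×60/4 = 1800 rpm; n = 1800×(1−0.0476) = 1714 rpm
ω = 2π×1714/60 = 179.5 rad/s
τ = P_out/ω = 55816/179.5 = 311 N·m

311 N·m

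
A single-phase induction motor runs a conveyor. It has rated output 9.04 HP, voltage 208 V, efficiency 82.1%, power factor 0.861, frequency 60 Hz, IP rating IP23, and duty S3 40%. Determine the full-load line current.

45.9 A

P_out = 9.04 × 746 = 6744 W
P_in = P_out / η = 6744 / 0.821 = 8214 W
I = P_in / (V·cosφ) = 8214 / (208 × 0.861) = 45.9 A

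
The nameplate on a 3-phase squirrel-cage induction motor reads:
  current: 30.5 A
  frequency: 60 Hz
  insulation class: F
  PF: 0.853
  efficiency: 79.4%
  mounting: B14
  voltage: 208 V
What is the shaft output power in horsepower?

P_in = √3·V·I·cosφ = 1.732 × 208 × 30.5 × 0.853 = 9373 W
P_out = η·P_in = 0.794 × 9373 = 7442 W
= 7442/746 = 9.98 HP

9.98 HP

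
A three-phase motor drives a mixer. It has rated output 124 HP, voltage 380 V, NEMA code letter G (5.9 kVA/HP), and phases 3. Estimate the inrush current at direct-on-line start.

1110 A

S_LR = 5.9 × 124 = 731.6 kVA
I_LR = S_LR/(√3·V_L) = 731600/(1.732×380) = 1110 A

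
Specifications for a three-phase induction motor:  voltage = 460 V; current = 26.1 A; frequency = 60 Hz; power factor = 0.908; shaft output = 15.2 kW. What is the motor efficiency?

80.5 %

P_out = 15.2 kW = 15200 W
P_in = √3·V_L·I_L·cosφ = 1.732 × 460 × 26.1 × 0.908 = 18881 W
η = P_out / P_in = 15200 / 18881 = 0.805 = 80.5%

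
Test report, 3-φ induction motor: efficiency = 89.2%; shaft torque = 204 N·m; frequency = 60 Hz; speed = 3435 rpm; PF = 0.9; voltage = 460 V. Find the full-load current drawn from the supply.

ω = 2π×3435/60 = 359.7 rad/s; P_out = τω = 204 × 359.7 = 73379 W
P_in = P_out / η = 73379 / 0.892 = 82263 W
I_L = P_in / (√3·V_L·cosφ) = 82263 / (1.732 × 460 × 0.9) = 115 A

115 A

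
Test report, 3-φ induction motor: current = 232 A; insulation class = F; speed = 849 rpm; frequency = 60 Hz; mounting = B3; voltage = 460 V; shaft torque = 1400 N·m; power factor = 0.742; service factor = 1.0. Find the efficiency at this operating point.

ω = 2π × 849/60 = 88.91 rad/s; P_out = τω = 1400 × 88.91 = 124474 W
P_in = √3·V_L·I_L·cosφ = 1.732 × 460 × 232 × 0.742 = 137151 W
η = P_out / P_in = 124474 / 137151 = 0.908 = 90.8%

90.8 %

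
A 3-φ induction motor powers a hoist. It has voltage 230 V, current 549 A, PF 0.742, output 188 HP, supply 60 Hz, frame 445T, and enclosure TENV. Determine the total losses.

P_in = √3·V·I·cosφ = 1.732×230×549×0.742 = 162275 W
P_out = 188×746 = 140248 W
Losses = P_in − P_out = 162275 − 140248 = 22027 W

22000 W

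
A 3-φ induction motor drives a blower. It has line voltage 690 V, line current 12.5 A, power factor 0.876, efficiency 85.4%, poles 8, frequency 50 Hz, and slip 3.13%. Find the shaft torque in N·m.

P_in = √3·V·I·cosφ = 1.732 × 690 × 12.5 × 0.876 = 13086 W
P_out = η·P_in = 0.854 × 13086 = 11175 W
n_s = 120×50/8 = 750 rpm; n = 750×(1−0.0313) = 727 rpm
ω = 2π×727/60 = 76.13 rad/s
τ = P_out/ω = 11175/76.13 = 147 N·m

147 N·m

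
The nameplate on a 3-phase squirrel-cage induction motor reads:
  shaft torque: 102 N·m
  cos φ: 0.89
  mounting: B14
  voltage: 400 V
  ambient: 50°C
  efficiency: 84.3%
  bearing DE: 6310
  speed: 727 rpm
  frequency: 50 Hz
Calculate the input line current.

ω = 2π×727/60 = 76.13 rad/s; P_out = τω = 102 × 76.13 = 7765 W
P_in = P_out / η = 7765 / 0.843 = 9211 W
I_L = P_in / (√3·V_L·cosφ) = 9211 / (1.732 × 400 × 0.89) = 14.9 A

14.9 A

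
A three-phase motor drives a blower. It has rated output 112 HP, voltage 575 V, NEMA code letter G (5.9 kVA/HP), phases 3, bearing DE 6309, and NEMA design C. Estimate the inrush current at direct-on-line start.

664 A

S_LR = 5.9 × 112 = 660.8 kVA
I_LR = S_LR/(√3·V_L) = 660800/(1.732×575) = 664 A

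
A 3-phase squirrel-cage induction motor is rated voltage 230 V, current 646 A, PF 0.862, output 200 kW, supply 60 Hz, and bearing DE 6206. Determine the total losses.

21800 W

P_in = √3·V·I·cosφ = 1.732×230×646×0.862 = 221828 W
P_out = 200000 W
Losses = P_in − P_out = 221828 − 200000 = 21828 W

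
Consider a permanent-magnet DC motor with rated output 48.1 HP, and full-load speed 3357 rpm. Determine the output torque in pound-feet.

P_out = 48.1 × 746 = 35883 W
ω = 2π × 3357/60 = 351.5 rad/s
τ = P_out/ω = 35883/351.5 = 102.1 N·m
In lb·ft: 102.1/1.356 = 75.3 lb·ft

75.3 lb·ft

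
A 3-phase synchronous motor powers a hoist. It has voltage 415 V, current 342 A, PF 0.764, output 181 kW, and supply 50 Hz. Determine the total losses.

P_in = √3·V·I·cosφ = 1.732×415×342×0.764 = 187809 W
P_out = 181000 W
Losses = P_in − P_out = 187809 − 181000 = 6809 W

6.81 kW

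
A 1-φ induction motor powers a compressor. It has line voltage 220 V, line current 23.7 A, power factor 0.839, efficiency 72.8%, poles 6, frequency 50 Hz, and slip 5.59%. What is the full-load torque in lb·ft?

23.8 lb·ft

P_in = V·I·cosφ = 220 × 23.7 × 0.839 = 4375 W
P_out = η·P_in = 0.728 × 4375 = 3185 W
n_s = 120×50/6 = 1000 rpm; n = 1000×(1−0.0559) = 944 rpm
ω = 2π×944/60 = 98.86 rad/s
τ = P_out/ω = 3185/98.86 = 32.22 N·m
In lb·ft: 32.22/1.356 = 23.8 lb·ft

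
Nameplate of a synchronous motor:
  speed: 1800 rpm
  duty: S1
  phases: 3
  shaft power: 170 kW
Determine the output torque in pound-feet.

665 lb·ft

ω = 2π × 1800/60 = 188.5 rad/s
τ = P/ω = 170000/188.5 = 901.9 N·m
In lb·ft: 901.9/1.356 = 665 lb·ft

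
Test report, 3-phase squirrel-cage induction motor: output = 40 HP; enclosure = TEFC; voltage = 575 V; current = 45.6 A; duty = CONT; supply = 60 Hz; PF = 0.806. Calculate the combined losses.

6.76 kW

P_in = √3·V·I·cosφ = 1.732×575×45.6×0.806 = 36603 W
P_out = 40×746 = 29840 W
Losses = P_in − P_out = 36603 − 29840 = 6763 W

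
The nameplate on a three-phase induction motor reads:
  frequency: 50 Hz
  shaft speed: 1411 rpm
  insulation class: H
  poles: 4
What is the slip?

n_s = 120f/p = 120×50/4 = 1500 rpm
s = (n_s − n)/n_s = (1500 − 1411)/1500 = 0.0593

5.93 %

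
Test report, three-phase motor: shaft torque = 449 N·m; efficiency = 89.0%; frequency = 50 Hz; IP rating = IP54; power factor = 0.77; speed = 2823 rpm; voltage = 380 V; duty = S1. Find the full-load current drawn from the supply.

294 A

ω = 2π×2823/60 = 295.6 rad/s; P_out = τω = 449 × 295.6 = 132724 W
P_in = P_out / η = 132724 / 0.890 = 149128 W
I_L = P_in / (√3·V_L·cosφ) = 149128 / (1.732 × 380 × 0.77) = 294 A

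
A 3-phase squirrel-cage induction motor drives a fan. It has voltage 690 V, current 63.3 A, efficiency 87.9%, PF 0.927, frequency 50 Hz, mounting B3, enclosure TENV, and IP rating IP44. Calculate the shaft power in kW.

61.6 kW

P_in = √3·V·I·cosφ = 1.732 × 690 × 63.3 × 0.927 = 70126 W
P_out = η·P_in = 0.879 × 70126 = 61641 W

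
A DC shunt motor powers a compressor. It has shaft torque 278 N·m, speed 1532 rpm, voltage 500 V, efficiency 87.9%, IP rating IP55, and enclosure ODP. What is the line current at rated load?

101 A

ω = 2π×1532/60 = 160.4 rad/s; P_out = τω = 278 × 160.4 = 44591 W
P_in = P_out / η = 44591 / 0.879 = 50729 W
I = P_in / V = 50729 / 500 = 101 A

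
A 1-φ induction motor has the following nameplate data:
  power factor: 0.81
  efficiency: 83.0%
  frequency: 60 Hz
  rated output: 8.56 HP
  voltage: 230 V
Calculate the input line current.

P_out = 8.56 × 746 = 6386 W
P_in = P_out / η = 6386 / 0.830 = 7694 W
I = P_in / (V·cosφ) = 7694 / (230 × 0.81) = 41.3 A

41.3 A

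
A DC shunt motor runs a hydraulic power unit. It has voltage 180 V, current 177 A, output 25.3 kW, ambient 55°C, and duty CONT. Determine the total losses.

6.56 kW

P_in = V·I = 180×177 = 31860 W
P_out = 25300 W
Losses = P_in − P_out = 31860 − 25300 = 6560 W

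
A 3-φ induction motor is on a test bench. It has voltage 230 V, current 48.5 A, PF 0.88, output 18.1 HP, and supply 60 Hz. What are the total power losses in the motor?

P_in = √3·V·I·cosφ = 1.732×230×48.5×0.88 = 17002 W
P_out = 18.1×746 = 13503 W
Losses = P_in − P_out = 17002 − 13503 = 3499 W

3500 W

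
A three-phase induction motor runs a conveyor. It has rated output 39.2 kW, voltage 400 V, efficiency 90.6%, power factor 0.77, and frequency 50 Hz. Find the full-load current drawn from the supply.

P_out = 39.2 kW = 39200 W
P_in = P_out / η = 39200 / 0.906 = 43267 W
I_L = P_in / (√3·V_L·cosφ) = 43267 / (1.732 × 400 × 0.77) = 81.1 A

81.1 A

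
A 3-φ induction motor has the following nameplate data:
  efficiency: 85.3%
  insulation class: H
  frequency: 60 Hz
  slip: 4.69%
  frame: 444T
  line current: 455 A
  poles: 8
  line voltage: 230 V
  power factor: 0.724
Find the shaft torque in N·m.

P_in = √3·V·I·cosφ = 1.732 × 230 × 455 × 0.724 = 131228 W
P_out = η·P_in = 0.853 × 131228 = 111937 W
n_s = 120×60/8 = 900 rpm; n = 900×(1−0.0469) = 858 rpm
ω = 2π×858/60 = 89.85 rad/s
τ = P_out/ω = 111937/89.85 = 1250 N·m

1250 N·m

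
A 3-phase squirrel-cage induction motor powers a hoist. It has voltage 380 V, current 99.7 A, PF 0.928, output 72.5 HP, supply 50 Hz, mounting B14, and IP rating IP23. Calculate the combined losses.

P_in = √3·V·I·cosφ = 1.732×380×99.7×0.928 = 60894 W
P_out = 72.5×746 = 54085 W
Losses = P_in − P_out = 60894 − 54085 = 6809 W

6.81 kW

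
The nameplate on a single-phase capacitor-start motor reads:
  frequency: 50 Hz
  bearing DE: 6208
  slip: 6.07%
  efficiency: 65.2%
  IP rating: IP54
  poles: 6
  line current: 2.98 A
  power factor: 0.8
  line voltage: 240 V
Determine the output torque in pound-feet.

P_in = V·I·cosφ = 240 × 2.98 × 0.8 = 572 W
P_out = η·P_in = 0.652 × 572 = 373 W
n_s = 120×50/6 = 1000 rpm; n = 1000×(1−0.0607) = 939 rpm
ω = 2π×939/60 = 98.33 rad/s
τ = P_out/ω = 373/98.33 = 3.793 N·m
In lb·ft: 3.793/1.356 = 2.8 lb·ft

2.8 lb·ft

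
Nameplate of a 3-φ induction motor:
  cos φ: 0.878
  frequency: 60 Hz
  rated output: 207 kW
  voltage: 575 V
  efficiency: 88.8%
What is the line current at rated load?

267 A

P_out = 207 kW = 207000 W
P_in = P_out / η = 207000 / 0.888 = 233108 W
I_L = P_in / (√3·V_L·cosφ) = 233108 / (1.732 × 575 × 0.878) = 267 A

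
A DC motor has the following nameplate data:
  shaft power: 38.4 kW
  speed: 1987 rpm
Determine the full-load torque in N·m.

185 N·m

ω = 2π × 1987/60 = 208.1 rad/s
τ = P/ω = 38400/208.1 = 185 N·m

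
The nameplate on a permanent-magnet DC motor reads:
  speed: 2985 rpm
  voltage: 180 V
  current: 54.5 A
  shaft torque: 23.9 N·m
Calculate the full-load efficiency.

76.2 %

ω = 2π × 2985/60 = 312.6 rad/s; P_out = τω = 23.9 × 312.6 = 7471 W
P_in = V·I = 180 × 54.5 = 9810 W
η = P_out / P_in = 7471 / 9810 = 0.762 = 76.2%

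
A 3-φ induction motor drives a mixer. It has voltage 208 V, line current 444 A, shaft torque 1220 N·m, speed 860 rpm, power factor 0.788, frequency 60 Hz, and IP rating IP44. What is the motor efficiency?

ω = 2π × 860/60 = 90.06 rad/s; P_out = τω = 1220 × 90.06 = 109873 W
P_in = √3·V_L·I_L·cosφ = 1.732 × 208 × 444 × 0.788 = 126043 W
η = P_out / P_in = 109873 / 126043 = 0.872 = 87.2%

87.2 %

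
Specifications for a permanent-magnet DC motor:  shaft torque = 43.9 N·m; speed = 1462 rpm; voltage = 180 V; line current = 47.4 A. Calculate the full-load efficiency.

78.8 %

ω = 2π × 1462/60 = 153.1 rad/s; P_out = τω = 43.9 × 153.1 = 6721 W
P_in = V·I = 180 × 47.4 = 8532 W
η = P_out / P_in = 6721 / 8532 = 0.788 = 78.8%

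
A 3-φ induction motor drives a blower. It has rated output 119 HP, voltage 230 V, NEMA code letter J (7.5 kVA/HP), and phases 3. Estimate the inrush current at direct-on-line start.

S_LR = 7.5 × 119 = 892.5 kVA
I_LR = S_LR/(√3·V_L) = 892500/(1.732×230) = 2240 A

2240 A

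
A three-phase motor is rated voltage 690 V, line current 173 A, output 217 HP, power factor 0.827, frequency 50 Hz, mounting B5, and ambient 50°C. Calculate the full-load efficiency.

P_out = 217 × 746 = 161882 W
P_in = √3·V_L·I_L·cosφ = 1.732 × 690 × 173 × 0.827 = 170981 W
η = P_out / P_in = 161882 / 170981 = 0.947 = 94.7%

94.7 %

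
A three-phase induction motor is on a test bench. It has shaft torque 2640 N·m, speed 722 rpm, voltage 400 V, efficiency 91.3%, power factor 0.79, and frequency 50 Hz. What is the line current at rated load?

ω = 2π×722/60 = 75.61 rad/s; P_out = τω = 2640 × 75.61 = 199610 W
P_in = P_out / η = 199610 / 0.913 = 218631 W
I_L = P_in / (√3·V_L·cosφ) = 218631 / (1.732 × 400 × 0.79) = 399 A

399 A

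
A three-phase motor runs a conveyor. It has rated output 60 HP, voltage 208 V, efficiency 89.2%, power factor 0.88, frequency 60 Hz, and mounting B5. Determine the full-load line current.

P_out = 60 × 746 = 44760 W
P_in = P_out / η = 44760 / 0.892 = 50179 W
I_L = P_in / (√3·V_L·cosφ) = 50179 / (1.732 × 208 × 0.88) = 158 A

158 A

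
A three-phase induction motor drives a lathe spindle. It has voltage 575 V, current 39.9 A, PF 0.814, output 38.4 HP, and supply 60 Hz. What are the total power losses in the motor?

P_in = √3·V·I·cosφ = 1.732×575×39.9×0.814 = 32345 W
P_out = 38.4×746 = 28646 W
Losses = P_in − P_out = 32345 − 28646 = 3699 W

3.7 kW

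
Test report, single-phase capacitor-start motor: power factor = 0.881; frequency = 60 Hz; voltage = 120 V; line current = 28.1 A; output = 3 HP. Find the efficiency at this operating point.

75.3 %

P_out = 3 × 746 = 2238 W
P_in = V·I·cosφ = 120 × 28.1 × 0.881 = 2971 W
η = P_out / P_in = 2238 / 2971 = 0.753 = 75.3%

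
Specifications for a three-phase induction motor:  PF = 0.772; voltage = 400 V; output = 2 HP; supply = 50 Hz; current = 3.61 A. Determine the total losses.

P_in = √3·V·I·cosφ = 1.732×400×3.61×0.772 = 1931 W
P_out = 2×746 = 1492 W
Losses = P_in − P_out = 1931 − 1492 = 439 W

439 W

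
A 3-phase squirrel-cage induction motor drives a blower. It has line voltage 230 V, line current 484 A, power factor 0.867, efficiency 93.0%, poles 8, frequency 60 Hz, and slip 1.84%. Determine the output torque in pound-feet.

1240 lb·ft

P_in = √3·V·I·cosφ = 1.732 × 230 × 484 × 0.867 = 167163 W
P_out = η·P_in = 0.93 × 167163 = 155462 W
n_s = 120×60/8 = 900 rpm; n = 900×(1−0.0184) = 883 rpm
ω = 2π×883/60 = 92.47 rad/s
τ = P_out/ω = 155462/92.47 = 1681 N·m
In lb·ft: 1681/1.356 = 1240 lb·ft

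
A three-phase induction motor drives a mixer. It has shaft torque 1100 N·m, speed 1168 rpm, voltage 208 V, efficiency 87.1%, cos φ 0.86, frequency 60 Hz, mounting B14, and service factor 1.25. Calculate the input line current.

ω = 2π×1168/60 = 122.3 rad/s; P_out = τω = 1100 × 122.3 = 134530 W
P_in = P_out / η = 134530 / 0.871 = 154455 W
I_L = P_in / (√3·V_L·cosφ) = 154455 / (1.732 × 208 × 0.86) = 499 A

499 A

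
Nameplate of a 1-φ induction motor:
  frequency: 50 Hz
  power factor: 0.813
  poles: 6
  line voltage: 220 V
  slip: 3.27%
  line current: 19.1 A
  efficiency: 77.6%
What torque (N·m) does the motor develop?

P_in = V·I·cosφ = 220 × 19.1 × 0.813 = 3416 W
P_out = η·P_in = 0.776 × 3416 = 2651 W
n_s = 120×50/6 = 1000 rpm; n = 1000×(1−0.0327) = 967 rpm
ω = 2π×967/60 = 101.3 rad/s
τ = P_out/ω = 2651/101.3 = 26.2 N·m

26.2 N·m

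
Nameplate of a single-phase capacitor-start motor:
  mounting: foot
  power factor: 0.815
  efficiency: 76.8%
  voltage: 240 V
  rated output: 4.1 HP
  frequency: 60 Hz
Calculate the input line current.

20.4 A

P_out = 4.1 × 746 = 3059 W
P_in = P_out / η = 3059 / 0.768 = 3983 W
I = P_in / (V·cosφ) = 3983 / (240 × 0.815) = 20.4 A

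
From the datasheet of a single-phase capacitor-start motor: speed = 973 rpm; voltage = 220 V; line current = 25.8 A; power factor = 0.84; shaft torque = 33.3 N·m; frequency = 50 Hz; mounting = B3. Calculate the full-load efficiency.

ω = 2π × 973/60 = 101.9 rad/s; P_out = τω = 33.3 × 101.9 = 3393 W
P_in = V·I·cosφ = 220 × 25.8 × 0.84 = 4768 W
η = P_out / P_in = 3393 / 4768 = 0.712 = 71.2%

71.2 %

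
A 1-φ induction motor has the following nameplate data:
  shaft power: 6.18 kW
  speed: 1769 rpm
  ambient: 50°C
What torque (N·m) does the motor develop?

33.4 N·m

ω = 2π × 1769/60 = 185.2 rad/s
τ = P/ω = 6180/185.2 = 33.4 N·m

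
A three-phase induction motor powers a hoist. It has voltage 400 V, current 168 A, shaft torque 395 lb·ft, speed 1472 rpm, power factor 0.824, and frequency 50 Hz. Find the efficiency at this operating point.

86.1 %

τ = 395 lb·ft × 1.356 = 535.6 N·m
ω = 2π × 1472/60 = 154.1 rad/s; P_out = τω = 535.6 × 154.1 = 82536 W
P_in = √3·V_L·I_L·cosφ = 1.732 × 400 × 168 × 0.824 = 95906 W
η = P_out / P_in = 82536 / 95906 = 0.861 = 86.1%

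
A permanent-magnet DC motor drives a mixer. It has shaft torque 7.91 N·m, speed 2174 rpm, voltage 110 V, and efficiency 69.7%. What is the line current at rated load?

ω = 2π×2174/60 = 227.7 rad/s; P_out = τω = 7.91 × 227.7 = 1801 W
P_in = P_out / η = 1801 / 0.697 = 2584 W
I = P_in / V = 2584 / 110 = 23.5 A

23.5 A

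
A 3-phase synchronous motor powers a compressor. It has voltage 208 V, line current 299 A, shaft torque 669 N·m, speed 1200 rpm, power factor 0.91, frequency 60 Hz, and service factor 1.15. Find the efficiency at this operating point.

85.8 %

ω = 2π × 1200/60 = 125.7 rad/s; P_out = τω = 669 × 125.7 = 84093 W
P_in = √3·V_L·I_L·cosφ = 1.732 × 208 × 299 × 0.91 = 98022 W
η = P_out / P_in = 84093 / 98022 = 0.858 = 85.8%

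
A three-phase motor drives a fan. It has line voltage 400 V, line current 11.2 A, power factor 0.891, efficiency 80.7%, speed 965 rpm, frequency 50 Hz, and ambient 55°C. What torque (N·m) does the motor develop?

P_in = √3·V·I·cosφ = 1.732 × 400 × 11.2 × 0.891 = 6914 W
P_out = η·P_in = 0.807 × 6914 = 5580 W
n = 965 rpm
ω = 2π×965/60 = 101.1 rad/s
τ = P_out/ω = 5580/101.1 = 55.2 N·m

55.2 N·m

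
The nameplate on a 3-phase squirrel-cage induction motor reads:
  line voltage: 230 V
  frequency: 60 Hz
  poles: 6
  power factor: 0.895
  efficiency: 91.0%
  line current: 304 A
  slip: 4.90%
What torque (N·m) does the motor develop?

P_in = √3·V·I·cosφ = 1.732 × 230 × 304 × 0.895 = 108386 W
P_out = η·P_in = 0.91 × 108386 = 98631 W
n_s = 120×60/6 = 1200 rpm; n = 1200×(1−0.049) = 1141 rpm
ω = 2π×1141/60 = 119.5 rad/s
τ = P_out/ω = 98631/119.5 = 825 N·m

825 N·m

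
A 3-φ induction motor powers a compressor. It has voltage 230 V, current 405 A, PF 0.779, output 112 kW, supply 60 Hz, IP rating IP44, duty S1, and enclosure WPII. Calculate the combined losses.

P_in = √3·V·I·cosφ = 1.732×230×405×0.779 = 125681 W
P_out = 112000 W
Losses = P_in − P_out = 125681 − 112000 = 13681 W

13700 W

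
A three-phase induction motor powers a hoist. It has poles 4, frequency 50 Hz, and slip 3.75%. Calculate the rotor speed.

1444 rpm

n_s = 120f/p = 120×50/4 = 1500 rpm
n = n_s(1 − s) = 1500 × (1 − 0.0375) = 1444 rpm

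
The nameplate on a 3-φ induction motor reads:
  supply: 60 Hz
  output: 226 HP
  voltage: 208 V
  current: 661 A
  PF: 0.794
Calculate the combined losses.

20500 W

P_in = √3·V·I·cosφ = 1.732×208×661×0.794 = 189075 W
P_out = 226×746 = 168596 W
Losses = P_in − P_out = 189075 − 168596 = 20479 W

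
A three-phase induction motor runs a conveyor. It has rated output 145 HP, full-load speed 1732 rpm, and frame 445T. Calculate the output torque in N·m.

P_out = 145 × 746 = 108170 W
ω = 2π × 1732/60 = 181.4 rad/s
τ = P_out/ω = 108170/181.4 = 596 N·m

596 N·m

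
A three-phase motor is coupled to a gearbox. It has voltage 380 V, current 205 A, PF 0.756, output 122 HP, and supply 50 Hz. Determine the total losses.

P_in = √3·V·I·cosφ = 1.732×380×205×0.756 = 102002 W
P_out = 122×746 = 91012 W
Losses = P_in − P_out = 102002 − 91012 = 10990 W

11 kW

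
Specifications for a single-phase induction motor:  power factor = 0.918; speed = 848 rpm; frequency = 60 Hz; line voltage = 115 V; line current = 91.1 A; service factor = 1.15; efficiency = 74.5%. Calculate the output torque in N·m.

P_in = V·I·cosφ = 115 × 91.1 × 0.918 = 9617 W
P_out = η·P_in = 0.745 × 9617 = 7165 W
n = 848 rpm
ω = 2π×848/60 = 88.8 rad/s
τ = P_out/ω = 7165/88.8 = 80.7 N·m

80.7 N·m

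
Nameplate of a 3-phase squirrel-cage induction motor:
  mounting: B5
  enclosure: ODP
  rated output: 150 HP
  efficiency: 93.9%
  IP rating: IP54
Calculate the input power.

119 kW

P_out = 150 × 746 = 111900 W
P_in = P_out/η = 111900/0.939 = 119169 W = 119 kW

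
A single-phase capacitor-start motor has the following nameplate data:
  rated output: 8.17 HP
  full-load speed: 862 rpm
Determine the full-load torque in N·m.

P_out = 8.17 × 746 = 6095 W
ω = 2π × 862/60 = 90.27 rad/s
τ = P_out/ω = 6095/90.27 = 67.5 N·m

67.5 N·m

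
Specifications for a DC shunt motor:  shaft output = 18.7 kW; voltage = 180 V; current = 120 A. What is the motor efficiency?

P_out = 18.7 kW = 18700 W
P_in = V·I = 180 × 120 = 21600 W
η = P_out / P_in = 18700 / 21600 = 0.866 = 86.6%

86.6 %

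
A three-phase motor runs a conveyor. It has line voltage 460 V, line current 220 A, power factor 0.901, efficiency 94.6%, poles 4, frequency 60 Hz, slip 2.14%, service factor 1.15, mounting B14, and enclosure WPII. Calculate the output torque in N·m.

P_in = √3·V·I·cosφ = 1.732 × 460 × 220 × 0.901 = 157926 W
P_out = η·P_in = 0.946 × 157926 = 149398 W
n_s = 120×60/4 = 1800 rpm; n = 1800×(1−0.0214) = 1761 rpm
ω = 2π×1761/60 = 184.4 rad/s
τ = P_out/ω = 149398/184.4 = 810 N·m

810 N·m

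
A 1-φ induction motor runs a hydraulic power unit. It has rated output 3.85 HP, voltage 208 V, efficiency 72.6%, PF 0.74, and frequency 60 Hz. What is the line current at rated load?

25.7 A

P_out = 3.85 × 746 = 2872 W
P_in = P_out / η = 2872 / 0.726 = 3956 W
I = P_in / (V·cosφ) = 3956 / (208 × 0.74) = 25.7 A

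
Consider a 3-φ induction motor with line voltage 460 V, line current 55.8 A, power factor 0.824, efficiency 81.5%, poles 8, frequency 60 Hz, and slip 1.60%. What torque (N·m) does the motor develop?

322 N·m

P_in = √3·V·I·cosφ = 1.732 × 460 × 55.8 × 0.824 = 36633 W
P_out = η·P_in = 0.815 × 36633 = 29856 W
n_s = 120×60/8 = 900 rpm; n = 900×(1−0.016) = 886 rpm
ω = 2π×886/60 = 92.78 rad/s
τ = P_out/ω = 29856/92.78 = 322 N·m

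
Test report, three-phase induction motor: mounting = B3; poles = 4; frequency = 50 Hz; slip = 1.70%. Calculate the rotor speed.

n_s = 120f/p = 120×50/4 = 1500 rpm
n = n_s(1 − s) = 1500 × (1 − 0.017) = 1474 rpm

1474 rpm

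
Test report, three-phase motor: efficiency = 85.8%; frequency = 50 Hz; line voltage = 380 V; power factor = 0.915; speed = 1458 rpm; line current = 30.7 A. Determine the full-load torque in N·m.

P_in = √3·V·I·cosφ = 1.732 × 380 × 30.7 × 0.915 = 18488 W
P_out = η·P_in = 0.858 × 18488 = 15863 W
n = 1458 rpm
ω = 2π×1458/60 = 152.7 rad/s
τ = P_out/ω = 15863/152.7 = 104 N·m

104 N·m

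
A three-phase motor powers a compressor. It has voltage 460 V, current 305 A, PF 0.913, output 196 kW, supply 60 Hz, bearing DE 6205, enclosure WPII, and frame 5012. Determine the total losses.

P_in = √3·V·I·cosφ = 1.732×460×305×0.913 = 221859 W
P_out = 196000 W
Losses = P_in − P_out = 221859 − 196000 = 25859 W

25.9 kW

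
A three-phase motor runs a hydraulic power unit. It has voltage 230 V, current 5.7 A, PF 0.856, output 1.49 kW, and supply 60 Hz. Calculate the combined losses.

P_in = √3·V·I·cosφ = 1.732×230×5.7×0.856 = 1944 W
P_out = 1490 W
Losses = P_in − P_out = 1944 − 1490 = 454 W

454 W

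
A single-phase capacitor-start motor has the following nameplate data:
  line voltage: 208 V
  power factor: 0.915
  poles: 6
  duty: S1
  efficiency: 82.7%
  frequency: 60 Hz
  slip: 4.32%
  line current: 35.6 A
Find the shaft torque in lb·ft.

34.4 lb·ft

P_in = V·I·cosφ = 208 × 35.6 × 0.915 = 6775 W
P_out = η·P_in = 0.827 × 6775 = 5603 W
n_s = 120×60/6 = 1200 rpm; n = 1200×(1−0.0432) = 1148 rpm
ω = 2π×1148/60 = 120.2 rad/s
τ = P_out/ω = 5603/120.2 = 46.61 N·m
In lb·ft: 46.61/1.356 = 34.4 lb·ft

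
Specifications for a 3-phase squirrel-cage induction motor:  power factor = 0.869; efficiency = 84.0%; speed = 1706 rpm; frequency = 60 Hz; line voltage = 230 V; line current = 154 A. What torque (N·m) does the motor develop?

251 N·m

P_in = √3·V·I·cosφ = 1.732 × 230 × 154 × 0.869 = 53311 W
P_out = η·P_in = 0.84 × 53311 = 44781 W
n = 1706 rpm
ω = 2π×1706/60 = 178.7 rad/s
τ = P_out/ω = 44781/178.7 = 251 N·m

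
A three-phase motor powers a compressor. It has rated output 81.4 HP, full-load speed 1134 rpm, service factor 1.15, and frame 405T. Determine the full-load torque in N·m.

511 N·m

P_out = 81.4 × 746 = 60724 W
ω = 2π × 1134/60 = 118.8 rad/s
τ = P_out/ω = 60724/118.8 = 511 N·m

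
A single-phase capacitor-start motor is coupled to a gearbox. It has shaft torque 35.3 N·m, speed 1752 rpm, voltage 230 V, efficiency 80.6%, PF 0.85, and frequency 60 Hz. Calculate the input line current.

41.1 A

ω = 2π×1752/60 = 183.5 rad/s; P_out = τω = 35.3 × 183.5 = 6478 W
P_in = P_out / η = 6478 / 0.806 = 8037 W
I = P_in / (V·cosφ) = 8037 / (230 × 0.85) = 41.1 A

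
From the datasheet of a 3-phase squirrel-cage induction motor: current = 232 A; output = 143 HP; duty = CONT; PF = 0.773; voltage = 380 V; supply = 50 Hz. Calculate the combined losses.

11.4 kW

P_in = √3·V·I·cosφ = 1.732×380×232×0.773 = 118032 W
P_out = 143×746 = 106678 W
Losses = P_in − P_out = 118032 − 106678 = 11354 W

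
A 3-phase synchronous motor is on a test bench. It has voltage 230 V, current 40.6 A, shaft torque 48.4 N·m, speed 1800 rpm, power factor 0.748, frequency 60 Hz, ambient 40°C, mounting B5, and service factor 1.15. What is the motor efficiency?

ω = 2π × 1800/60 = 188.5 rad/s; P_out = τω = 48.4 × 188.5 = 9123 W
P_in = √3·V_L·I_L·cosφ = 1.732 × 230 × 40.6 × 0.748 = 12098 W
η = P_out / P_in = 9123 / 12098 = 0.754 = 75.4%

75.4 %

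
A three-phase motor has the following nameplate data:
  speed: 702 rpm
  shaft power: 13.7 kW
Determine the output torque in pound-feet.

ω = 2π × 702/60 = 73.51 rad/s
τ = P/ω = 13700/73.51 = 186.4 N·m
In lb·ft: 186.4/1.356 = 137 lb·ft

137 lb·ft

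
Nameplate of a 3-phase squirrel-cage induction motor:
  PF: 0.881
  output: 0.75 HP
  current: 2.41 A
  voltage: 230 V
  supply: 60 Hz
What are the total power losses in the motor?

P_in = √3·V·I·cosφ = 1.732×230×2.41×0.881 = 846 W
P_out = 0.75×746 = 560 W
Losses = P_in − P_out = 846 − 560 = 286 W

286 W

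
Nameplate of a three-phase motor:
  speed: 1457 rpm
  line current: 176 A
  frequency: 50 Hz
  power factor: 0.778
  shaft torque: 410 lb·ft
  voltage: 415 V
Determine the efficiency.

τ = 410 lb·ft × 1.356 = 556 N·m
ω = 2π × 1457/60 = 152.6 rad/s; P_out = τω = 556 × 152.6 = 84846 W
P_in = √3·V_L·I_L·cosφ = 1.732 × 415 × 176 × 0.778 = 98421 W
η = P_out / P_in = 84846 / 98421 = 0.862 = 86.2%

86.2 %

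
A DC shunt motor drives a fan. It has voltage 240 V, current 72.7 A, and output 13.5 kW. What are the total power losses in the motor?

3950 W

P_in = V·I = 240×72.7 = 17448 W
P_out = 13500 W
Losses = P_in − P_out = 17448 − 13500 = 3948 W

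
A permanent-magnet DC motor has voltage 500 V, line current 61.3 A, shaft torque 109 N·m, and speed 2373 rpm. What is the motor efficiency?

ω = 2π × 2373/60 = 248.5 rad/s; P_out = τω = 109 × 248.5 = 27087 W
P_in = V·I = 500 × 61.3 = 30650 W
η = P_out / P_in = 27087 / 30650 = 0.884 = 88.4%

88.4 %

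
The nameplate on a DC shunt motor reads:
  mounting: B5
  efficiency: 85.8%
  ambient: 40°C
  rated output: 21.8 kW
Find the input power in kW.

P_out = 21800 W
P_in = P_out/η = 21800/0.858 = 25408 W = 25.4 kW

25.4 kW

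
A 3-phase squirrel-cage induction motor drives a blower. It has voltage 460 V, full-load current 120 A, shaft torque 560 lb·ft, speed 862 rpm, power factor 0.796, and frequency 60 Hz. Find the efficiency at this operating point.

τ = 560 lb·ft × 1.356 = 759.4 N·m
ω = 2π × 862/60 = 90.27 rad/s; P_out = τω = 759.4 × 90.27 = 68551 W
P_in = √3·V_L·I_L·cosφ = 1.732 × 460 × 120 × 0.796 = 76103 W
η = P_out / P_in = 68551 / 76103 = 0.901 = 90.1%

90.1 %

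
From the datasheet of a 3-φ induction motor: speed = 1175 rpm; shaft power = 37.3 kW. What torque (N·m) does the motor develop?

303 N·m

ω = 2π × 1175/60 = 123 rad/s
τ = P/ω = 37300/123 = 303 N·m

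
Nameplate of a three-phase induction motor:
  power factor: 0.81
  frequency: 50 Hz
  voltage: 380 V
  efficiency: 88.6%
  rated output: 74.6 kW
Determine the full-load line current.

158 A

P_out = 74.6 kW = 74600 W
P_in = P_out / η = 74600 / 0.886 = 84199 W
I_L = P_in / (√3·V_L·cosφ) = 84199 / (1.732 × 380 × 0.81) = 158 A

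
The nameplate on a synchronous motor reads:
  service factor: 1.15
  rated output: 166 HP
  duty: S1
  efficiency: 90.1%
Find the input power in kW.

P_out = 166 × 746 = 123836 W
P_in = P_out/η = 123836/0.901 = 137443 W = 137 kW

137 kW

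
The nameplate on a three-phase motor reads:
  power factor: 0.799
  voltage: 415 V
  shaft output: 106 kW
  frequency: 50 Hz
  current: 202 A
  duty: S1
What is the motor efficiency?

P_out = 106 kW = 106000 W
P_in = √3·V_L·I_L·cosφ = 1.732 × 415 × 202 × 0.799 = 116010 W
η = P_out / P_in = 106000 / 116010 = 0.914 = 91.4%

91.4 %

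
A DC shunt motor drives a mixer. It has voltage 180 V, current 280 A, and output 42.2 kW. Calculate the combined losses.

8.2 kW

P_in = V·I = 180×280 = 50400 W
P_out = 42200 W
Losses = P_in − P_out = 50400 − 42200 = 8200 W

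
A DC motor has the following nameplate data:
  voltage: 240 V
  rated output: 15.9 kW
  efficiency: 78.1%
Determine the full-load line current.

84.8 A

P_out = 15.9 kW = 15900 W
P_in = P_out / η = 15900 / 0.781 = 20359 W
I = P_in / V = 20359 / 240 = 84.8 A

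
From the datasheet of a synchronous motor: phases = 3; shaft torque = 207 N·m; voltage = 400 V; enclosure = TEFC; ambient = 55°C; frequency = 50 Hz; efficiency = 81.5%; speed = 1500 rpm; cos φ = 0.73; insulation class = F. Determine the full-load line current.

78.9 A

ω = 2π×1500/60 = 157.1 rad/s; P_out = τω = 207 × 157.1 = 32520 W
P_in = P_out / η = 32520 / 0.815 = 39902 W
I_L = P_in / (√3·V_L·cosφ) = 39902 / (1.732 × 400 × 0.73) = 78.9 A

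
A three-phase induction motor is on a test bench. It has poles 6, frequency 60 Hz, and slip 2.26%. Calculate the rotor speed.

n_s = 120f/p = 120×60/6 = 1200 rpm
n = n_s(1 − s) = 1200 × (1 − 0.0226) = 1173 rpm

1173 rpm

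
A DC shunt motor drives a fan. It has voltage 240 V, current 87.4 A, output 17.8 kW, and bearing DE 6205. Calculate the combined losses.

P_in = V·I = 240×87.4 = 20976 W
P_out = 17800 W
Losses = P_in − P_out = 20976 − 17800 = 3176 W

3180 W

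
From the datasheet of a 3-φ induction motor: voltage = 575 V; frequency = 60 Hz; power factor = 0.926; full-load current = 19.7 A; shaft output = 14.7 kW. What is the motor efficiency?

80.9 %

P_out = 14.7 kW = 14700 W
P_in = √3·V_L·I_L·cosφ = 1.732 × 575 × 19.7 × 0.926 = 18167 W
η = P_out / P_in = 14700 / 18167 = 0.809 = 80.9%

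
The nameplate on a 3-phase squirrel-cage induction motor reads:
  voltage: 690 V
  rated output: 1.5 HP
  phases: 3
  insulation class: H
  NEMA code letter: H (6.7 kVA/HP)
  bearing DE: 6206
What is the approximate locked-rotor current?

8.41 A

S_LR = 6.7 × 1.5 = 10.05 kVA
I_LR = S_LR/(√3·V_L) = 10050/(1.732×690) = 8.41 A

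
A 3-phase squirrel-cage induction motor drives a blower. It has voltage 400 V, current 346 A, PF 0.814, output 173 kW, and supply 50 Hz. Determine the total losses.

22100 W

P_in = √3·V·I·cosφ = 1.732×400×346×0.814 = 195123 W
P_out = 173000 W
Losses = P_in − P_out = 195123 − 173000 = 22123 W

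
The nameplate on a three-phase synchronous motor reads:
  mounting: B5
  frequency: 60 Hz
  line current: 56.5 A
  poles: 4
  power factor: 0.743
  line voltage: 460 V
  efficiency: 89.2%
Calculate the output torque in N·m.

P_in = √3·V·I·cosφ = 1.732 × 460 × 56.5 × 0.743 = 33446 W
P_out = η·P_in = 0.892 × 33446 = 29834 W
n = n_s = 120×60/4 = 1800 rpm (synchronous)
ω = 2π×1800/60 = 188.5 rad/s
τ = P_out/ω = 29834/188.5 = 158 N·m

158 N·m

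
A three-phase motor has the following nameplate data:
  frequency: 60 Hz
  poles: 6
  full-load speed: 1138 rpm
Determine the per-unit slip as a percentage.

n_s = 120f/p = 120×60/6 = 1200 rpm
s = (n_s − n)/n_s = (1200 − 1138)/1200 = 0.0517

5.17 %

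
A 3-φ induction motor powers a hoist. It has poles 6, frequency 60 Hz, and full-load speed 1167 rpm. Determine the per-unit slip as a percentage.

n_s = 120f/p = 120×60/6 = 1200 rpm
s = (n_s − n)/n_s = (1200 − 1167)/1200 = 0.0275

2.8 %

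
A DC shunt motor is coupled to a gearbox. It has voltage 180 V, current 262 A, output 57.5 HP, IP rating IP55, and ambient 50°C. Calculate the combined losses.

4.27 kW

P_in = V·I = 180×262 = 47160 W
P_out = 57.5×746 = 42895 W
Losses = P_in − P_out = 47160 − 42895 = 4265 W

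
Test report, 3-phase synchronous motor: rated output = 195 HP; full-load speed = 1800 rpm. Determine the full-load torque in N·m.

772 N·m

P_out = 195 × 746 = 145470 W
ω = 2π × 1800/60 = 188.5 rad/s
τ = P_out/ω = 145470/188.5 = 772 N·m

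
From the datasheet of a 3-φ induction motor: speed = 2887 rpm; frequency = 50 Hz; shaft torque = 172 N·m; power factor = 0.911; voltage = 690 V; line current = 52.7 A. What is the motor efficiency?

90.6 %

ω = 2π × 2887/60 = 302.3 rad/s; P_out = τω = 172 × 302.3 = 51996 W
P_in = √3·V_L·I_L·cosφ = 1.732 × 690 × 52.7 × 0.911 = 57375 W
η = P_out / P_in = 51996 / 57375 = 0.906 = 90.6%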